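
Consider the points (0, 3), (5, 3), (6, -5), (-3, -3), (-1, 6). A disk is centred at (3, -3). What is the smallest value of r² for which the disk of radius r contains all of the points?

The required radius is the distance from (3, -3) to the farthest point.
Squared distances: 45, 40, 13, 36, 97.
Maximum is 97, attained at (-1, 6).

97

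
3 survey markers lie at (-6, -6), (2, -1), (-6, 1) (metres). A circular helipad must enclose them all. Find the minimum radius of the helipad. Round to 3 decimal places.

Call the three points A, B, C in the order given.
Side lengths²: AB² = 89, AC² = 49, BC² = 68.
Since AB² = 89 < 68 + 49 = 117, the triangle is acute, so the smallest enclosing circle is the circumcircle.
Circumcentre = (-2.625, -2.5), r² = 23.640625.
r = √(23.640625) ≈ 4.862.

4.862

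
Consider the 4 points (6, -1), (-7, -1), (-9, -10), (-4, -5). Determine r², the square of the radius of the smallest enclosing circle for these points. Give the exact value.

By Welzl's lemma the MEC is supported by two points (diametrically opposite) or three points (on a circumcircle).
The farthest pair is (6, -1)–(-9, -10) with squared distance 306. The circle on this segment as diameter has centre (-1.5, -5.5) and r² = 306/4 = 76.5.
Check (-7, -1): distance² to centre = 50.5 ≤ 76.5, so it lies inside.
All remaining points lie in this disk, and no smaller disk contains both endpoints, so this is the minimum enclosing circle.

76.5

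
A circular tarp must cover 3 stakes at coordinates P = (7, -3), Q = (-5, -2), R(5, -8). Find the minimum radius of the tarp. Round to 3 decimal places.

Side lengths²: PQ² = 145, PR² = 29, QR² = 136.
Since PQ² = 145 < 136 + 29 = 165, the triangle is acute, so the smallest enclosing circle is the circumcircle.
Circumcentre = (57/62, -215/62), r² = 71485/1922.
r = √(71485/1922) ≈ 6.099.

6.099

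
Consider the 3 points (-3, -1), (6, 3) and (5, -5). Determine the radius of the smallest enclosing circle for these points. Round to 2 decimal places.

5.22

Call the three points A, B, C in the order given.
Side lengths²: AB² = 97, AC² = 80, BC² = 65.
Since AB² = 97 < 80 + 65 = 145, the triangle is acute, so the smallest enclosing circle is the circumcircle.
Circumcentre = (75/34, -10/17), r² = 31525/1156.
r = √(31525/1156) ≈ 5.22.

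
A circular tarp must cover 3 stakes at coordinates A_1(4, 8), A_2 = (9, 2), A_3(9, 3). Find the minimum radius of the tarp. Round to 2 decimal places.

Side lengths²: A_1A_2² = 61, A_1A_3² = 50, A_2A_3² = 1.
Since A_1A_2² = 61 ≥ 50 + 1 = 51, the angle opposite A_1A_2 is not acute, so the smallest enclosing circle has A_1A_2 as diameter.
Centre = midpoint of A_1A_2 = (6.5, 5), r² = 61/4 = 15.25.
r = √(15.25) ≈ 3.91.

3.91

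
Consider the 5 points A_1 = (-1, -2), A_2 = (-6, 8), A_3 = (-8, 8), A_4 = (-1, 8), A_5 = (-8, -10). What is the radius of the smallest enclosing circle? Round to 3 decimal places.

9.657

The farthest pair is A_4–A_5 with squared distance 373. The circle on this segment as diameter has centre (-4.5, -1) and r² = 373/4 = 93.25.
Check A_1: distance² to centre = 13.25 ≤ 93.25, so it lies inside.
All remaining points lie in this disk, and no smaller disk contains both endpoints, so this is the minimum enclosing circle.
r = √(93.25) ≈ 9.657.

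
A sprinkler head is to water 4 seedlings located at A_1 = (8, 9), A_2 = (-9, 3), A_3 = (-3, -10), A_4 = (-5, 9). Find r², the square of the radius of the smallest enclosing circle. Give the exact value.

The minimum enclosing circle of a finite set is fixed by two of the points (as a diameter) or three (as a circumcircle).
The minimum enclosing circle is determined by three boundary points: A_1, A_3, A_4.
Their circumcentre is (1.5, 3/38) with r² = 87965/722.
The farthest remaining point A_2 is at distance² 85761/722 ≤ 87965/722.

87965/722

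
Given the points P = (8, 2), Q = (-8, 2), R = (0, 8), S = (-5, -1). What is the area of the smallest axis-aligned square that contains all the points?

256

The bounding box has width 16 and height 9.
An axis-aligned square enclosing the set must have side ≥ max(width, height).
So the minimum side is max(16, 9) = 16.
Area = 16² = 256.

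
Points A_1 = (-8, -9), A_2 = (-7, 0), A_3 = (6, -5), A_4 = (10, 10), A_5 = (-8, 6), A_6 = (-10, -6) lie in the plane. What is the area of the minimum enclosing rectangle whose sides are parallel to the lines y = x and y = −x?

462.5

In coordinates u = x + y, v = x − y the rectangle is axis-aligned; the map (x,y)→(u,v) scales areas by 2.
u-values: -17, -7, 1, 20, -2, -16; range = 20 − (-17) = 37.
v-values: 1, -7, 11, 0, -14, -4; range = 11 − (-14) = 25.
Area = (37 × 25) / 2 = 462.5.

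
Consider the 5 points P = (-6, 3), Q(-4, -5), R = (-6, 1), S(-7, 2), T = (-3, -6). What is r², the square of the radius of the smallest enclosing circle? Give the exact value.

22.5

The farthest pair is P–T with squared distance 90. The circle on this segment as diameter has centre (-4.5, -1.5) and r² = 90/4 = 22.5.
Check Q: distance² to centre = 12.5 ≤ 22.5, so it lies inside.
All remaining points lie in this disk, and no smaller disk contains both endpoints, so this is the minimum enclosing circle.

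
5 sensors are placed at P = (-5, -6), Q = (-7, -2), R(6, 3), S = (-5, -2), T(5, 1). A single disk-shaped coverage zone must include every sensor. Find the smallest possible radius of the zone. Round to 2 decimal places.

7.14

The minimum enclosing circle of a finite set is fixed by two of the points (as a diameter) or three (as a circumcircle).
The minimum enclosing circle is determined by three boundary points: P, Q, R.
Their circumcentre is (2/31, -30/31) with r² = 48985/961.
The farthest remaining point T is at distance² 27130/961 ≤ 48985/961.
r = √(48985/961) ≈ 7.14.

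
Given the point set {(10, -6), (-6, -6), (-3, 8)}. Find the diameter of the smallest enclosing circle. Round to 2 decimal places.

19.54

Call the three points A, B, C in the order given.
Side lengths²: AB² = 256, AC² = 365, BC² = 205.
Since AC² = 365 < 256 + 205 = 461, the triangle is acute, so the smallest enclosing circle is the circumcircle.
Circumcentre = (2, -11/28), r² = 74825/784.
Diameter = 2r = 2√(74825/784) ≈ 19.54.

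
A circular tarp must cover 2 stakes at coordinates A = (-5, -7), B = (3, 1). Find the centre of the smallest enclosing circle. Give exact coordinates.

The smallest circle enclosing two points has them as diameter endpoints.
Centre = midpoint = (-1, -3); r² = |AB|²/4 = 128/4 = 32.
Centre = (-1, -3).

(-1, -3)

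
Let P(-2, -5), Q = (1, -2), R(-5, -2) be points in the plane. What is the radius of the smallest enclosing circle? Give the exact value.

Side lengths²: PQ² = 18, PR² = 18, QR² = 36.
Since QR² = 36 ≥ 18 + 18 = 36, the angle opposite QR is not acute, so the smallest enclosing circle has QR as diameter.
Centre = midpoint of QR = (-2, -2), r² = 36/4 = 9.
r = √9 = 3.

3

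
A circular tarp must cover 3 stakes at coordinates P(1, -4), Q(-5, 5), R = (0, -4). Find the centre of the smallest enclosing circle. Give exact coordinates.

(-2, 0.5)

Side lengths²: PQ² = 117, PR² = 1, QR² = 106.
Since PQ² = 117 ≥ 106 + 1 = 107, the angle opposite PQ is not acute, so the smallest enclosing circle has PQ as diameter.
Centre = midpoint of PQ = (-2, 0.5), r² = 117/4 = 29.25.
Centre = (-2, 0.5).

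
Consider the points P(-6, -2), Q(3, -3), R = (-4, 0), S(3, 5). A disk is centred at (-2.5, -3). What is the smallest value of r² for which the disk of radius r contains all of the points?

94.25

The required radius is the distance from (-2.5, -3) to the farthest point.
Squared distances: 13.25, 30.25, 11.25, 94.25.
Maximum is 94.25, attained at S.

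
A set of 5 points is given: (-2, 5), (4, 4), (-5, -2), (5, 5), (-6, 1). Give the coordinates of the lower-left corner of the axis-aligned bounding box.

(-6, -2)

x-range [-6, 5], y-range [-2, 5].
The lower-left corner is (-6, -2).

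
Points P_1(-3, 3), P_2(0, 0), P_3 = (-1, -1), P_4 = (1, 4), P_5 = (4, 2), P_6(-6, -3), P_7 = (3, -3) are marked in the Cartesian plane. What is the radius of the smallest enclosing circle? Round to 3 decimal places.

A smallest enclosing disk is always determined by at most three of the input points on its boundary.
The farthest pair is P_5–P_6 with squared distance 125. The circle on this segment as diameter has centre (-1, -0.5) and r² = 125/4 = 31.25.
Check P_1: distance² to centre = 16.25 ≤ 31.25, so it lies inside.
All remaining points lie in this disk, and no smaller disk contains both endpoints, so this is the minimum enclosing circle.
r = √(31.25) ≈ 5.590.

5.590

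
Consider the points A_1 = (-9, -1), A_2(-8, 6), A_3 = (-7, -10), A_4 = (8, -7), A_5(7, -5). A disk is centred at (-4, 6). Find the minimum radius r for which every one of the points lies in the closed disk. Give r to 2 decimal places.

The required radius is the distance from (-4, 6) to the farthest point.
Squared distances: 74, 16, 265, 313, 242.
Maximum is 313, attained at A_4.
r = √313 ≈ 17.69.

17.69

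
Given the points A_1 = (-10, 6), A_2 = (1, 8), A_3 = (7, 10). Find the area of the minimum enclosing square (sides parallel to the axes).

289

The bounding box has width 17 and height 4.
An axis-aligned square enclosing the set must have side ≥ max(width, height).
So the minimum side is max(17, 4) = 17.
Area = 17² = 289.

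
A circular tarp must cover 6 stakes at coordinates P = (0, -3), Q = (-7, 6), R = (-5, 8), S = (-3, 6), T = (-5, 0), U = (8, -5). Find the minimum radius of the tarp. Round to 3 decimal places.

9.301

A smallest enclosing disk is always determined by at most three of the input points on its boundary.
The farthest pair is Q–U with squared distance 346. The circle on this segment as diameter has centre (0.5, 0.5) and r² = 346/4 = 86.5.
Check P: distance² to centre = 12.5 ≤ 86.5, so it lies inside.
All remaining points lie in this disk, and no smaller disk contains both endpoints, so this is the minimum enclosing circle.
r = √(86.5) ≈ 9.301.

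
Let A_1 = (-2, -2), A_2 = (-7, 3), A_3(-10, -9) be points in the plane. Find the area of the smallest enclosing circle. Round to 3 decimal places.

Side lengths²: A_1A_2² = 50, A_1A_3² = 113, A_2A_3² = 153.
Since A_2A_3² = 153 < 113 + 50 = 163, the triangle is acute, so the smallest enclosing circle is the circumcircle.
Circumcentre = (-8.1, -3.1), r² = 38.42.
Area = π·r² = π·38.42 ≈ 120.700.

120.700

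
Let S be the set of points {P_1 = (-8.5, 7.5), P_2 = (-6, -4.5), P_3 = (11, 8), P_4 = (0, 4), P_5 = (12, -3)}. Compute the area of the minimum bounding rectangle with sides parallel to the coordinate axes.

x ranges over [-8.5, 12], width 20.5.
y ranges over [-4.5, 8], height 12.5.
Area = 20.5 × 12.5 = 256.25.

256.25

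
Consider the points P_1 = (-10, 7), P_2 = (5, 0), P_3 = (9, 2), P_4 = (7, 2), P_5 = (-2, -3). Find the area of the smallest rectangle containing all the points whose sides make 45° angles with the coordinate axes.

In coordinates u = x + y, v = x − y the rectangle is axis-aligned; the map (x,y)→(u,v) scales areas by 2.
u-values: -3, 5, 11, 9, -5; range = 11 − (-5) = 16.
v-values: -17, 5, 7, 5, 1; range = 7 − (-17) = 24.
Area = (16 × 24) / 2 = 192.

192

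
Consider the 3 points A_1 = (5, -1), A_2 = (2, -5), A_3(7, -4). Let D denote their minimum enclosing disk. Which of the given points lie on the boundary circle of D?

Side lengths²: A_1A_2² = 25, A_1A_3² = 13, A_2A_3² = 26.
Since A_2A_3² = 26 < 25 + 13 = 38, the triangle is acute, so the smallest enclosing circle is the circumcircle.
Circumcentre = (147/34, -123/34), r² = 4225/578.
The points at distance exactly r from the centre are A_1, A_2, A_3 — 3 points.

A_1, A_2, A_3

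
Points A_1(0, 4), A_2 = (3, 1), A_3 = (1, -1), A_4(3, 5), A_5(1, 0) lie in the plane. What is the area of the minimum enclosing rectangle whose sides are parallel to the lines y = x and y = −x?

24

In coordinates u = x + y, v = x − y the rectangle is axis-aligned; the map (x,y)→(u,v) scales areas by 2.
u-values: 4, 4, 0, 8, 1; range = 8 − 0 = 8.
v-values: -4, 2, 2, -2, 1; range = 2 − (-4) = 6.
Area = (8 × 6) / 2 = 24.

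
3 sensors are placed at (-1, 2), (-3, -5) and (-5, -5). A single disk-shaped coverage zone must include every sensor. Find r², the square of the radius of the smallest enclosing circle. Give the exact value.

16.25

Call the three points A, B, C in the order given.
Side lengths²: AB² = 53, AC² = 65, BC² = 4.
Since AC² = 65 ≥ 53 + 4 = 57, the angle opposite AC is not acute, so the smallest enclosing circle has AC as diameter.
Centre = midpoint of AC = (-3, -1.5), r² = 65/4 = 16.25.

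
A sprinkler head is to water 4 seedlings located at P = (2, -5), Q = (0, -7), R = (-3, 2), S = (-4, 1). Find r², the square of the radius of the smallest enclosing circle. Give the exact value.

The minimum enclosing circle of a finite set is fixed by two of the points (as a diameter) or three (as a circumcircle).
The farthest pair is Q–R with squared distance 90. The circle on this segment as diameter has centre (-1.5, -2.5) and r² = 90/4 = 22.5.
Check P: distance² to centre = 18.5 ≤ 22.5, so it lies inside.
All remaining points lie in this disk, and no smaller disk contains both endpoints, so this is the minimum enclosing circle.

22.5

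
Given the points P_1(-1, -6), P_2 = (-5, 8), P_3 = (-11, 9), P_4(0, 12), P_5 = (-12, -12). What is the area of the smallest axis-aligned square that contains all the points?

576

The bounding box has width 12 and height 24.
An axis-aligned square enclosing the set must have side ≥ max(width, height).
So the minimum side is max(12, 24) = 24.
Area = 24² = 576.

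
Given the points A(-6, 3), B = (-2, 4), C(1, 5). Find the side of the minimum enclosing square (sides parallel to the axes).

The bounding box has width 7 and height 2.
An axis-aligned square enclosing the set must have side ≥ max(width, height).
So the minimum side is max(7, 2) = 7.

7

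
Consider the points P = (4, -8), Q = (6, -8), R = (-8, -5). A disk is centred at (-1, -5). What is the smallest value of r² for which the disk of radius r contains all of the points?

58

The required radius is the distance from (-1, -5) to the farthest point.
Squared distances: 34, 58, 49.
Maximum is 58, attained at Q.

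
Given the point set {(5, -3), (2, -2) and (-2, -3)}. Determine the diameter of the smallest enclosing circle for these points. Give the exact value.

7

Call the three points A, B, C in the order given.
Side lengths²: AB² = 10, AC² = 49, BC² = 17.
Since AC² = 49 ≥ 17 + 10 = 27, the angle opposite AC is not acute, so the smallest enclosing circle has AC as diameter.
Centre = midpoint of AC = (1.5, -3), r² = 49/4 = 12.25.
Diameter = 2r = 2√(12.25) = 7.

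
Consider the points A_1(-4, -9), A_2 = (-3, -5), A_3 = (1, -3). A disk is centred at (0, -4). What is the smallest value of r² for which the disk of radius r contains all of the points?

The required radius is the distance from (0, -4) to the farthest point.
Squared distances: 41, 10, 2.
Maximum is 41, attained at A_1.

41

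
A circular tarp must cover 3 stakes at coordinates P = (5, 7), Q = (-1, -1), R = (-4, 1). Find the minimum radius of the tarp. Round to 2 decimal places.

5.41

Side lengths²: PQ² = 100, PR² = 117, QR² = 13.
Since PR² = 117 ≥ 100 + 13 = 113, the angle opposite PR is not acute, so the smallest enclosing circle has PR as diameter.
Centre = midpoint of PR = (0.5, 4), r² = 117/4 = 29.25.
r = √(29.25) ≈ 5.41.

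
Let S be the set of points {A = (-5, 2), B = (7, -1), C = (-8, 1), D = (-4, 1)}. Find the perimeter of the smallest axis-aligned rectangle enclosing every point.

36

Width = max x − min x = 7 − (-8) = 15.
Height = max y − min y = 2 − (-1) = 3.
Perimeter = 2(15 + 3) = 36.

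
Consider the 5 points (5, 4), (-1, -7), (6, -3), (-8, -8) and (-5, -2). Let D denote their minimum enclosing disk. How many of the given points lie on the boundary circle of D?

2

By Welzl's lemma the MEC is supported by two points (diametrically opposite) or three points (on a circumcircle).
The farthest pair is (5, 4)–(-8, -8) with squared distance 313. The circle on this segment as diameter has centre (-1.5, -2) and r² = 313/4 = 78.25.
Check (-1, -7): distance² to centre = 25.25 ≤ 78.25, so it lies inside.
All remaining points lie in this disk, and no smaller disk contains both endpoints, so this is the minimum enclosing circle.
The points at distance exactly r from the centre are (5, 4), (-8, -8) — 2 points.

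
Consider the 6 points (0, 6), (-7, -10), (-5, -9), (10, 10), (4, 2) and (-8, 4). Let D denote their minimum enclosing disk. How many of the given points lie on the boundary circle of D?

The minimum enclosing circle of a finite set is fixed by two of the points (as a diameter) or three (as a circumcircle).
The farthest pair is (-7, -10)–(10, 10) with squared distance 689. The circle on this segment as diameter has centre (1.5, 0) and r² = 689/4 = 172.25.
Check (0, 6): distance² to centre = 38.25 ≤ 172.25, so it lies inside.
All remaining points lie in this disk, and no smaller disk contains both endpoints, so this is the minimum enclosing circle.
The points at distance exactly r from the centre are (-7, -10), (10, 10) — 2 points.

2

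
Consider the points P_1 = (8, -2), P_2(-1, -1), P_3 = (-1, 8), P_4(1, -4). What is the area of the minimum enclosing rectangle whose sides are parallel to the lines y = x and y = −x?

In coordinates u = x + y, v = x − y the rectangle is axis-aligned; the map (x,y)→(u,v) scales areas by 2.
u-values: 6, -2, 7, -3; range = 7 − (-3) = 10.
v-values: 10, 0, -9, 5; range = 10 − (-9) = 19.
Area = (10 × 19) / 2 = 95.

95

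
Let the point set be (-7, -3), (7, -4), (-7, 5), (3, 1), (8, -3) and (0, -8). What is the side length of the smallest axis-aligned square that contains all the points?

The bounding box has width 15 and height 13.
An axis-aligned square enclosing the set must have side ≥ max(width, height).
So the minimum side is max(15, 13) = 15.

15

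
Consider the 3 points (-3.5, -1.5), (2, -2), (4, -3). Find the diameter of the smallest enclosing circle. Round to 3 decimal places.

7.649

Call the three points A, B, C in the order given.
Side lengths²: AB² = 30.5, AC² = 58.5, BC² = 5.
Since AC² = 58.5 ≥ 30.5 + 5 = 35.5, the angle opposite AC is not acute, so the smallest enclosing circle has AC as diameter.
Centre = midpoint of AC = (0.25, -2.25), r² = 58.5/4 = 14.625.
Diameter = 2r = 2√(14.625) ≈ 7.649.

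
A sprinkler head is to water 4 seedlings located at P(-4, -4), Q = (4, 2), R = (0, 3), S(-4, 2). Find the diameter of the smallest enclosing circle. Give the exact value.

The minimum enclosing circle of a finite set is fixed by two of the points (as a diameter) or three (as a circumcircle).
The farthest pair is P–Q with squared distance 100. The circle on this segment as diameter has centre (0, -1) and r² = 100/4 = 25.
Check R: distance² to centre = 16 ≤ 25, so it lies inside.
All remaining points lie in this disk, and no smaller disk contains both endpoints, so this is the minimum enclosing circle.
Diameter = 2r = 2√25 = 10.

10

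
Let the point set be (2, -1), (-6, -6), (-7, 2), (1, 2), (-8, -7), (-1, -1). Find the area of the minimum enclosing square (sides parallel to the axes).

The bounding box has width 10 and height 9.
An axis-aligned square enclosing the set must have side ≥ max(width, height).
So the minimum side is max(10, 9) = 10.
Area = 10² = 100.

100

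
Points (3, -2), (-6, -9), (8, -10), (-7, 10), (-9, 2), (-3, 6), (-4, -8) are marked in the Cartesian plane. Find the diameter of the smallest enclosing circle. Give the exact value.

The minimum enclosing circle of a finite set is fixed by two of the points (as a diameter) or three (as a circumcircle).
The farthest pair is (8, -10)–(-7, 10) with squared distance 625. The circle on this segment as diameter has centre (0.5, 0) and r² = 625/4 = 156.25.
Check (3, -2): distance² to centre = 10.25 ≤ 156.25, so it lies inside.
All remaining points lie in this disk, and no smaller disk contains both endpoints, so this is the minimum enclosing circle.
Diameter = 2r = 2√(156.25) = 25.

25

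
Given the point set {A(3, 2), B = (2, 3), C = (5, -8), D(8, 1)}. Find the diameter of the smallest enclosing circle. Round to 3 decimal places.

11.402

A smallest enclosing disk is always determined by at most three of the input points on its boundary.
The farthest pair is B–C with squared distance 130. The circle on this segment as diameter has centre (3.5, -2.5) and r² = 130/4 = 32.5.
Check A: distance² to centre = 20.5 ≤ 32.5, so it lies inside.
All remaining points lie in this disk, and no smaller disk contains both endpoints, so this is the minimum enclosing circle.
Diameter = 2r = 2√(32.5) ≈ 11.402.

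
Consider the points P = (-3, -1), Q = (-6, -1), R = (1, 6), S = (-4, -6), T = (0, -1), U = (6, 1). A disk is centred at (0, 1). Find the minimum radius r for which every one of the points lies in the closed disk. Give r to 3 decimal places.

8.062

The required radius is the distance from (0, 1) to the farthest point.
Squared distances: 13, 40, 26, 65, 4, 36.
Maximum is 65, attained at S.
r = √65 ≈ 8.062.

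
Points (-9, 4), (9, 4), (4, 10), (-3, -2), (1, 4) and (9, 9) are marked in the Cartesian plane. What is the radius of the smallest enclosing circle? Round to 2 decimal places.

9.34

A smallest enclosing disk is always determined by at most three of the input points on its boundary.
The farthest pair is (-9, 4)–(9, 9) with squared distance 349. The circle on this segment as diameter has centre (0, 6.5) and r² = 349/4 = 87.25.
Check (9, 4): distance² to centre = 87.25 ≤ 87.25, so it lies inside.
All remaining points lie in this disk, and no smaller disk contains both endpoints, so this is the minimum enclosing circle.
r = √(87.25) ≈ 9.34.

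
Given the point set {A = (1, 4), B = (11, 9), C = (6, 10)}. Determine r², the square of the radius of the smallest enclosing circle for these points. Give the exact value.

31.25

Side lengths²: AB² = 125, AC² = 61, BC² = 26.
Since AB² = 125 ≥ 61 + 26 = 87, the angle opposite AB is not acute, so the smallest enclosing circle has AB as diameter.
Centre = midpoint of AB = (6, 6.5), r² = 125/4 = 31.25.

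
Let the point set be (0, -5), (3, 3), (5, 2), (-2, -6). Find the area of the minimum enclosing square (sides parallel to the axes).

The bounding box has width 7 and height 9.
An axis-aligned square enclosing the set must have side ≥ max(width, height).
So the minimum side is max(7, 9) = 9.
Area = 9² = 81.

81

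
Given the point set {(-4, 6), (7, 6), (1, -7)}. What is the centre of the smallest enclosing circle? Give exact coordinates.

(1.5, 17/26)

Call the three points A, B, C in the order given.
Side lengths²: AB² = 121, AC² = 194, BC² = 205.
Since BC² = 205 < 194 + 121 = 315, the triangle is acute, so the smallest enclosing circle is the circumcircle.
Circumcentre = (1.5, 17/26), r² = 19885/338.
Centre = (1.5, 17/26).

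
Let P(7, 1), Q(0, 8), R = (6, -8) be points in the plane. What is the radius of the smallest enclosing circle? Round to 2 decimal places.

Side lengths²: PQ² = 98, PR² = 82, QR² = 292.
Since QR² = 292 ≥ 98 + 82 = 180, the angle opposite QR is not acute, so the smallest enclosing circle has QR as diameter.
Centre = midpoint of QR = (3, 0), r² = 292/4 = 73.
r = √73 ≈ 8.54.

8.54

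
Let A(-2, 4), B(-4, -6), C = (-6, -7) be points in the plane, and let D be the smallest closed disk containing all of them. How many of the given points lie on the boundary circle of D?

Side lengths²: AB² = 104, AC² = 137, BC² = 5.
Since AC² = 137 ≥ 104 + 5 = 109, the angle opposite AC is not acute, so the smallest enclosing circle has AC as diameter.
Centre = midpoint of AC = (-4, -1.5), r² = 137/4 = 34.25.
The points at distance exactly r from the centre are A, C — 2 points.

2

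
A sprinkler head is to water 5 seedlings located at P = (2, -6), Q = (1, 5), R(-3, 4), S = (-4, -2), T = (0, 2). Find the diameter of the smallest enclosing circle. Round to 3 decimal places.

11.315

The minimum enclosing circle is determined by three boundary points: P, Q, R.
Their circumcentre is (5/18, -11/18) with r² = 5185/162.
The farthest remaining point S is at distance² 3277/162 ≤ 5185/162.
Diameter = 2r = 2√(5185/162) ≈ 11.315.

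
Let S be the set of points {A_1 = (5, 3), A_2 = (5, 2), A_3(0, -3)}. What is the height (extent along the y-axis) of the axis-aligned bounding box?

6

max y = 3, min y = -3, so height = 6.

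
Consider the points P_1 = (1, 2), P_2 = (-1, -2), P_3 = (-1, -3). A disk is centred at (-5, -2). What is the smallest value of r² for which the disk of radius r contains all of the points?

52

The required radius is the distance from (-5, -2) to the farthest point.
Squared distances: 52, 16, 17.
Maximum is 52, attained at P_1.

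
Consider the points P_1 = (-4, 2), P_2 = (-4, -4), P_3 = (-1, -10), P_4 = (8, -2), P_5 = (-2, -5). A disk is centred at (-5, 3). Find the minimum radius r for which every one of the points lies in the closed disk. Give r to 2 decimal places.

13.93

The required radius is the distance from (-5, 3) to the farthest point.
Squared distances: 2, 50, 185, 194, 73.
Maximum is 194, attained at P_4.
r = √194 ≈ 13.93.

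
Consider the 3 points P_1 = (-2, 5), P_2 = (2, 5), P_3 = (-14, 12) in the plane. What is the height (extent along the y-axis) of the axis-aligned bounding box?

max y = 12, min y = 5, so height = 7.

7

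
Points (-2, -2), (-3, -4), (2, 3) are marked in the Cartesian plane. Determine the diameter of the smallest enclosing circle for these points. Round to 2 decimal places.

8.60

Call the three points A, B, C in the order given.
Side lengths²: AB² = 5, AC² = 41, BC² = 74.
Since BC² = 74 ≥ 41 + 5 = 46, the angle opposite BC is not acute, so the smallest enclosing circle has BC as diameter.
Centre = midpoint of BC = (-0.5, -0.5), r² = 74/4 = 18.5.
Diameter = 2r = 2√(18.5) ≈ 8.60.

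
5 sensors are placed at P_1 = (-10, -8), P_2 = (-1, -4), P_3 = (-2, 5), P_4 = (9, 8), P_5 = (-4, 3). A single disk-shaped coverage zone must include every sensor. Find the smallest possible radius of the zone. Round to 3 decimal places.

12.420

The farthest pair is P_1–P_4 with squared distance 617. The circle on this segment as diameter has centre (-0.5, 0) and r² = 617/4 = 154.25.
Check P_2: distance² to centre = 16.25 ≤ 154.25, so it lies inside.
All remaining points lie in this disk, and no smaller disk contains both endpoints, so this is the minimum enclosing circle.
r = √(154.25) ≈ 12.420.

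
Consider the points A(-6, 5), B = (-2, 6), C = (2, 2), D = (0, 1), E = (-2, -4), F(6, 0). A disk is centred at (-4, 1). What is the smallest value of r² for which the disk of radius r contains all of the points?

The required radius is the distance from (-4, 1) to the farthest point.
Squared distances: 20, 29, 37, 16, 29, 101.
Maximum is 101, attained at F.

101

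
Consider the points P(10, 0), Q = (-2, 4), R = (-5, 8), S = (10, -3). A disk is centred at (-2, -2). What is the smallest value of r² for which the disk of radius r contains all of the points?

148

The required radius is the distance from (-2, -2) to the farthest point.
Squared distances: 148, 36, 109, 145.
Maximum is 148, attained at P.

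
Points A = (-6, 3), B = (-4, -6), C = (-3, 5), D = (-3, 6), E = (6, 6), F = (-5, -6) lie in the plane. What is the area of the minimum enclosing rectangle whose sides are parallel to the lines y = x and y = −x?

126.5

In coordinates u = x + y, v = x − y the rectangle is axis-aligned; the map (x,y)→(u,v) scales areas by 2.
u-values: -3, -10, 2, 3, 12, -11; range = 12 − (-11) = 23.
v-values: -9, 2, -8, -9, 0, 1; range = 2 − (-9) = 11.
Area = (23 × 11) / 2 = 126.5.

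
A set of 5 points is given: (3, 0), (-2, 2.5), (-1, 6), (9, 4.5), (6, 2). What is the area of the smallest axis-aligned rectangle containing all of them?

66

x ranges over [-2, 9], width 11.
y ranges over [0, 6], height 6.
Area = 11 × 6 = 66.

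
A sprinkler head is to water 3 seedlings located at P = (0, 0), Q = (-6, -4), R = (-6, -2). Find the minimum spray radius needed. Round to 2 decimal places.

Side lengths²: PQ² = 52, PR² = 40, QR² = 4.
Since PQ² = 52 ≥ 40 + 4 = 44, the angle opposite PQ is not acute, so the smallest enclosing circle has PQ as diameter.
Centre = midpoint of PQ = (-3, -2), r² = 52/4 = 13.
r = √13 ≈ 3.61.

3.61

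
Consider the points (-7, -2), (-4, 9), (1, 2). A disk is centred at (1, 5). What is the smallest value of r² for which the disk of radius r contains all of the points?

113

The required radius is the distance from (1, 5) to the farthest point.
Squared distances: 113, 41, 9.
Maximum is 113, attained at (-7, -2).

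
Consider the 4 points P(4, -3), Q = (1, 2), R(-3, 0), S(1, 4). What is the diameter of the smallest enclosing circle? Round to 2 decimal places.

8.20

The minimum enclosing circle of a finite set is fixed by two of the points (as a diameter) or three (as a circumcircle).
The minimum enclosing circle is determined by three boundary points: P, R, S.
Their circumcentre is (1.1, -0.1) with r² = 16.82.
The farthest remaining point Q is at distance² 4.42 ≤ 16.82.
Diameter = 2r = 2√(16.82) ≈ 8.20.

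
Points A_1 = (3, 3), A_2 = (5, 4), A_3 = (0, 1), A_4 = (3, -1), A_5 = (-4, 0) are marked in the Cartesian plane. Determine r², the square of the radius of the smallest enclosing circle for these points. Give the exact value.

24.25

A smallest enclosing disk is always determined by at most three of the input points on its boundary.
The farthest pair is A_2–A_5 with squared distance 97. The circle on this segment as diameter has centre (0.5, 2) and r² = 97/4 = 24.25.
Check A_1: distance² to centre = 7.25 ≤ 24.25, so it lies inside.
All remaining points lie in this disk, and no smaller disk contains both endpoints, so this is the minimum enclosing circle.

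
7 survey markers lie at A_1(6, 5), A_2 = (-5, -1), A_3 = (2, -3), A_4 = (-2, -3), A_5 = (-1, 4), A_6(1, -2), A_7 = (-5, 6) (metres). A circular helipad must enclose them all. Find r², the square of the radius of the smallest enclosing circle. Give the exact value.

The minimum enclosing circle of a finite set is fixed by two of the points (as a diameter) or three (as a circumcircle).
The minimum enclosing circle is determined by three boundary points: A_1, A_2, A_7.
Their circumcentre is (5/22, 2.5) with r² = 9577/242.
The farthest remaining point A_4 is at distance² 8521/242 ≤ 9577/242.

9577/242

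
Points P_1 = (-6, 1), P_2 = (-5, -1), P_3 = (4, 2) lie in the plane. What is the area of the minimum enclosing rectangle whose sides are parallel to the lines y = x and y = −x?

54

In coordinates u = x + y, v = x − y the rectangle is axis-aligned; the map (x,y)→(u,v) scales areas by 2.
u-values: -5, -6, 6; range = 6 − (-6) = 12.
v-values: -7, -4, 2; range = 2 − (-7) = 9.
Area = (12 × 9) / 2 = 54.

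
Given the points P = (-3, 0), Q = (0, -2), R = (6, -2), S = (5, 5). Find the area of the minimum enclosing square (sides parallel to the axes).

81

The bounding box has width 9 and height 7.
An axis-aligned square enclosing the set must have side ≥ max(width, height).
So the minimum side is max(9, 7) = 9.
Area = 9² = 81.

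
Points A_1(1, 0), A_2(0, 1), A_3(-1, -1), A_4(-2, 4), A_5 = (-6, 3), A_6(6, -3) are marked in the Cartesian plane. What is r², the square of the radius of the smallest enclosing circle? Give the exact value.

The minimum enclosing circle of a finite set is fixed by two of the points (as a diameter) or three (as a circumcircle).
The farthest pair is A_5–A_6 with squared distance 180. The circle on this segment as diameter has centre (0, 0) and r² = 180/4 = 45.
Check A_1: distance² to centre = 1 ≤ 45, so it lies inside.
All remaining points lie in this disk, and no smaller disk contains both endpoints, so this is the minimum enclosing circle.

45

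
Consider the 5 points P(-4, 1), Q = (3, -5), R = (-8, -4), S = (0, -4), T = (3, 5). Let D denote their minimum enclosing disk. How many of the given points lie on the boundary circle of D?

The minimum enclosing circle of a finite set is fixed by two of the points (as a diameter) or three (as a circumcircle).
The minimum enclosing circle is determined by three boundary points: Q, R, T.
Their circumcentre is (-23/11, 0) with r² = 6161/121.
The farthest remaining point S is at distance² 2465/121 ≤ 6161/121.
The points at distance exactly r from the centre are Q, R, T — 3 points.

3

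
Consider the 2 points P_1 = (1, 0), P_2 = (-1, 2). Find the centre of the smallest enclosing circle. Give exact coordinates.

The smallest circle enclosing two points has them as diameter endpoints.
Centre = midpoint = (0, 1); r² = |P_1P_2|²/4 = 8/4 = 2.
Centre = (0, 1).

(0, 1)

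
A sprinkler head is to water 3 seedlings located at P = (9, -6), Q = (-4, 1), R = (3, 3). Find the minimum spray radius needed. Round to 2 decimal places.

Side lengths²: PQ² = 218, PR² = 117, QR² = 53.
Since PQ² = 218 ≥ 117 + 53 = 170, the angle opposite PQ is not acute, so the smallest enclosing circle has PQ as diameter.
Centre = midpoint of PQ = (2.5, -2.5), r² = 218/4 = 54.5.
r = √(54.5) ≈ 7.38.

7.38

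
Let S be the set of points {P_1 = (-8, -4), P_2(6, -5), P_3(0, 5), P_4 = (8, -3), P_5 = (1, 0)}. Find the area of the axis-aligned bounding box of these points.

x ranges over [-8, 8], width 16.
y ranges over [-5, 5], height 10.
Area = 16 × 10 = 160.

160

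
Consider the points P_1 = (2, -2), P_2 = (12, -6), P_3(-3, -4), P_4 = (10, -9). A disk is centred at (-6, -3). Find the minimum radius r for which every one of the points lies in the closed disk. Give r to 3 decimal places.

18.248

The required radius is the distance from (-6, -3) to the farthest point.
Squared distances: 65, 333, 10, 292.
Maximum is 333, attained at P_2.
r = √333 ≈ 18.248.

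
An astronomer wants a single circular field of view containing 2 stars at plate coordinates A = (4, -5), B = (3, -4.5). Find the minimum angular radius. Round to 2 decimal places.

0.56

The smallest circle enclosing two points has them as diameter endpoints.
Centre = midpoint = (3.5, -4.75); r² = |AB|²/4 = 1.25/4 = 0.3125.
r = √(0.3125) ≈ 0.56.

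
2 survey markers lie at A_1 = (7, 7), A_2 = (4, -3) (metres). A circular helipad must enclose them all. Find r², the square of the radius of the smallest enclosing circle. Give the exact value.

The smallest circle enclosing two points has them as diameter endpoints.
Centre = midpoint = (5.5, 2); r² = |A_1A_2|²/4 = 109/4 = 27.25.

27.25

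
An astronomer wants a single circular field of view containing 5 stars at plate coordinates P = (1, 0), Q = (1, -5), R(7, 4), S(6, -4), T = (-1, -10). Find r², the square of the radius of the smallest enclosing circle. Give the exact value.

65

The minimum enclosing circle of a finite set is fixed by two of the points (as a diameter) or three (as a circumcircle).
The farthest pair is R–T with squared distance 260. The circle on this segment as diameter has centre (3, -3) and r² = 260/4 = 65.
Check P: distance² to centre = 13 ≤ 65, so it lies inside.
All remaining points lie in this disk, and no smaller disk contains both endpoints, so this is the minimum enclosing circle.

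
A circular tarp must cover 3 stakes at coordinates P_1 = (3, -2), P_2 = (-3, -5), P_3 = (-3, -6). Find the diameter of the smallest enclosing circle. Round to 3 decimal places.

Side lengths²: P_1P_2² = 45, P_1P_3² = 52, P_2P_3² = 1.
Since P_1P_3² = 52 ≥ 45 + 1 = 46, the angle opposite P_1P_3 is not acute, so the smallest enclosing circle has P_1P_3 as diameter.
Centre = midpoint of P_1P_3 = (0, -4), r² = 52/4 = 13.
Diameter = 2r = 2√13 ≈ 7.211.

7.211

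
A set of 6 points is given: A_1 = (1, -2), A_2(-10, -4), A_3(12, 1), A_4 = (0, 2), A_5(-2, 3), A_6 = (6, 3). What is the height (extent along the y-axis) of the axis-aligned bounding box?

7

max y = 3, min y = -4, so height = 7.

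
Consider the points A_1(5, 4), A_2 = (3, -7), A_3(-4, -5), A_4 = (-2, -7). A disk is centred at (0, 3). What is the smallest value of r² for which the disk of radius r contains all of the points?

109

The required radius is the distance from (0, 3) to the farthest point.
Squared distances: 26, 109, 80, 104.
Maximum is 109, attained at A_2.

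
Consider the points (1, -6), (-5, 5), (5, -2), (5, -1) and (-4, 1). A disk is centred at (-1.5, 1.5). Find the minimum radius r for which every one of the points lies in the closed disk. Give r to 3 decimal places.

The required radius is the distance from (-1.5, 1.5) to the farthest point.
Squared distances: 62.5, 24.5, 54.5, 48.5, 6.5.
Maximum is 62.5, attained at (1, -6).
r = √(62.5) ≈ 7.906.

7.906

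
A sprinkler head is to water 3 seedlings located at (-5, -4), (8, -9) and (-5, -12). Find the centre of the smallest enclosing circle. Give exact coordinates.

(12/13, -8)

Call the three points A, B, C in the order given.
Side lengths²: AB² = 194, AC² = 64, BC² = 178.
Since AB² = 194 < 178 + 64 = 242, the triangle is acute, so the smallest enclosing circle is the circumcircle.
Circumcentre = (12/13, -8), r² = 8633/169.
Centre = (12/13, -8).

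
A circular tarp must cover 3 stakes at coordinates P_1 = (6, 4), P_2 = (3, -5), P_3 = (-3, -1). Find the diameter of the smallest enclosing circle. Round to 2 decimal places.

10.67

Side lengths²: P_1P_2² = 90, P_1P_3² = 106, P_2P_3² = 52.
Since P_1P_3² = 106 < 90 + 52 = 142, the triangle is acute, so the smallest enclosing circle is the circumcircle.
Circumcentre = (24/11, 3/11), r² = 3445/121.
Diameter = 2r = 2√(3445/121) ≈ 10.67.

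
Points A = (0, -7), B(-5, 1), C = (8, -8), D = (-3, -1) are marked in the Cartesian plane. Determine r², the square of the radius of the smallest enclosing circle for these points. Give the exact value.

The farthest pair is B–C with squared distance 250. The circle on this segment as diameter has centre (1.5, -3.5) and r² = 250/4 = 62.5.
Check A: distance² to centre = 14.5 ≤ 62.5, so it lies inside.
All remaining points lie in this disk, and no smaller disk contains both endpoints, so this is the minimum enclosing circle.

62.5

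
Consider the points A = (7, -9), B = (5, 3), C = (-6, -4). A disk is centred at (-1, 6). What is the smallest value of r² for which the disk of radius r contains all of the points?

The required radius is the distance from (-1, 6) to the farthest point.
Squared distances: 289, 45, 125.
Maximum is 289, attained at A.

289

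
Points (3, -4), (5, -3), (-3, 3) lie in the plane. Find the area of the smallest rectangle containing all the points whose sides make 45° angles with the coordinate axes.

21

In coordinates u = x + y, v = x − y the rectangle is axis-aligned; the map (x,y)→(u,v) scales areas by 2.
u-values: -1, 2, 0; range = 2 − (-1) = 3.
v-values: 7, 8, -6; range = 8 − (-6) = 14.
Area = (3 × 14) / 2 = 21.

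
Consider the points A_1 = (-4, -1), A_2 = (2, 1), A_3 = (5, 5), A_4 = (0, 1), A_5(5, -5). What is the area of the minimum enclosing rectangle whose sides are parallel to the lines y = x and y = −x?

97.5

In coordinates u = x + y, v = x − y the rectangle is axis-aligned; the map (x,y)→(u,v) scales areas by 2.
u-values: -5, 3, 10, 1, 0; range = 10 − (-5) = 15.
v-values: -3, 1, 0, -1, 10; range = 10 − (-3) = 13.
Area = (15 × 13) / 2 = 97.5.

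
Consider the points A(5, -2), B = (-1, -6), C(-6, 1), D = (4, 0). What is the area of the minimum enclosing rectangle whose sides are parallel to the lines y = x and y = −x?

77

In coordinates u = x + y, v = x − y the rectangle is axis-aligned; the map (x,y)→(u,v) scales areas by 2.
u-values: 3, -7, -5, 4; range = 4 − (-7) = 11.
v-values: 7, 5, -7, 4; range = 7 − (-7) = 14.
Area = (11 × 14) / 2 = 77.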